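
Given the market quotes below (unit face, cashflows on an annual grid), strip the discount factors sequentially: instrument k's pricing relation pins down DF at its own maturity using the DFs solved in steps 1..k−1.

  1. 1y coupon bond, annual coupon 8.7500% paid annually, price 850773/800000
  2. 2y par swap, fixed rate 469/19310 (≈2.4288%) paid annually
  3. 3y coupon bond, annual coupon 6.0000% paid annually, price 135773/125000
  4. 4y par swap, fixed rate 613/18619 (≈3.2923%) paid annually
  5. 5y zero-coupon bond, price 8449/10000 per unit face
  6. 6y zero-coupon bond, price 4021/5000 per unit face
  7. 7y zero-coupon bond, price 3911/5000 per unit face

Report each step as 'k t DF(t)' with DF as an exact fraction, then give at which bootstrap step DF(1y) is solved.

step 1 [1y] bond c/1=7/80: DF=(850773/800000 − 7/80·(0))/(1+7/80) = 9779/10000 ≈ 0.977900
step 2 [2y] swap r/1=469/19310: DF=(1 − 469/19310·(0.977900))/(1+469/19310) = 9531/10000 ≈ 0.953100
step 3 [3y] bond c/1=3/50: DF=(135773/125000 − 3/50·(0.977900+0.953100))/(1+3/50) = 4577/5000 ≈ 0.915400
step 4 [4y] swap r/1=613/18619: DF=(1 − 613/18619·(0.977900+0.953100+0.915400))/(1+613/18619) = 4387/5000 ≈ 0.877400
step 5 [5y] zero: DF = P = 8449/10000 ≈ 0.844900
step 6 [6y] zero: DF = P = 4021/5000 ≈ 0.804200
step 7 [7y] zero: DF = P = 3911/5000 ≈ 0.782200

1 1 9779/10000
2 2 9531/10000
3 3 4577/5000
4 4 4387/5000
5 5 8449/10000
6 6 4021/5000
7 7 3911/5000
DF(1y) is solved at step 1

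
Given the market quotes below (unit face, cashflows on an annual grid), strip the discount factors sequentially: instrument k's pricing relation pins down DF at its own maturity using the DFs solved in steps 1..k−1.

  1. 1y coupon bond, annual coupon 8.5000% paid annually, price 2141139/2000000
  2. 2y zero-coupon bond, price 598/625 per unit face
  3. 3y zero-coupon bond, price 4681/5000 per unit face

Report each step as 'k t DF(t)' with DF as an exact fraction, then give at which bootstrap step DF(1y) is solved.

step 1 [1y] bond c/1=17/200: DF=(2141139/2000000 − 17/200·(0))/(1+17/200) = 9867/10000 ≈ 0.986700
step 2 [2y] zero: DF = P = 598/625 ≈ 0.956800
step 3 [3y] zero: DF = P = 4681/5000 ≈ 0.936200

1 1 9867/10000
2 2 598/625
3 3 4681/5000
DF(1y) is solved at step 1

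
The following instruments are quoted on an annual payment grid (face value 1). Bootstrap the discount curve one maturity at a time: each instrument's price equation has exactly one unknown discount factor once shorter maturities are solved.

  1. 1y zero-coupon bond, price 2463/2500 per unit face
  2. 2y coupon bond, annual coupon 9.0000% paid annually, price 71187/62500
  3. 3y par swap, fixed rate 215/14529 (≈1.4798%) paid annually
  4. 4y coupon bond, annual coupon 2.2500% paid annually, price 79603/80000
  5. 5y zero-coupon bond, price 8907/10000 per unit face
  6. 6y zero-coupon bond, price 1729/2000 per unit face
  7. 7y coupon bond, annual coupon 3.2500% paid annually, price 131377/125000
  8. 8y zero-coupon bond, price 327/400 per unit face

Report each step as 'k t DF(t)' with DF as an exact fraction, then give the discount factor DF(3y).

step 1 [1y] zero: DF = P = 2463/2500 ≈ 0.985200
step 2 [2y] bond c/1=9/100: DF=(71187/62500 − 9/100·(0.985200))/(1+9/100) = 2409/2500 ≈ 0.963600
step 3 [3y] swap r/1=215/14529: DF=(1 − 215/14529·(0.985200+0.963600))/(1+215/14529) = 957/1000 ≈ 0.957000
step 4 [4y] bond c/1=9/400: DF=(79603/80000 − 9/400·(0.985200+0.963600+0.957000))/(1+9/400) = 2273/2500 ≈ 0.909200
step 5 [5y] zero: DF = P = 8907/10000 ≈ 0.890700
step 6 [6y] zero: DF = P = 1729/2000 ≈ 0.864500
step 7 [7y] bond c/1=13/400: DF=(131377/125000 − 13/400·(0.985200+0.963600+0.957000+0.909200+0.890700+0.864500))/(1+13/400) = 4213/5000 ≈ 0.842600
step 8 [8y] zero: DF = P = 327/400 ≈ 0.817500

1 1 2463/2500
2 2 2409/2500
3 3 957/1000
4 4 2273/2500
5 5 8907/10000
6 6 1729/2000
7 7 4213/5000
8 8 327/400
DF(3y) = 957/1000 ≈ 0.957000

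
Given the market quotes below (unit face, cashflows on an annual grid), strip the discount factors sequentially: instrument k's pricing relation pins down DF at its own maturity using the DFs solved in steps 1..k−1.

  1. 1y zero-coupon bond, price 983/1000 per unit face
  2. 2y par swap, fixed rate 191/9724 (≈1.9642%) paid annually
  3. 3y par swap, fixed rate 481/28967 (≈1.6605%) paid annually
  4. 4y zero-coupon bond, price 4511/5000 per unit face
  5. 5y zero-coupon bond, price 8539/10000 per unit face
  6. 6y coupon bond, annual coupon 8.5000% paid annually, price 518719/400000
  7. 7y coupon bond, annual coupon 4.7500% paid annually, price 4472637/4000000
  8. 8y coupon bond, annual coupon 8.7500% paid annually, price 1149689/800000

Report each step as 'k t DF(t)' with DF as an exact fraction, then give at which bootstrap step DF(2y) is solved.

1 1 983/1000
2 2 4809/5000
3 3 9519/10000
4 4 4511/5000
5 5 8539/10000
6 6 8307/10000
7 7 2047/2500
8 8 509/625
DF(2y) is solved at step 2

step 1 [1y] zero: DF = P = 983/1000 ≈ 0.983000
step 2 [2y] swap r/1=191/9724: DF=(1 − 191/9724·(0.983000))/(1+191/9724) = 4809/5000 ≈ 0.961800
step 3 [3y] swap r/1=481/28967: DF=(1 − 481/28967·(0.983000+0.961800))/(1+481/28967) = 9519/10000 ≈ 0.951900
step 4 [4y] zero: DF = P = 4511/5000 ≈ 0.902200
step 5 [5y] zero: DF = P = 8539/10000 ≈ 0.853900
step 6 [6y] bond c/1=17/200: DF=(518719/400000 − 17/200·(0.983000+0.961800+0.951900+0.902200+0.853900))/(1+17/200) = 8307/10000 ≈ 0.830700
step 7 [7y] bond c/1=19/400: DF=(4472637/4000000 − 19/400·(0.983000+0.961800+0.951900+0.902200+0.853900+0.830700))/(1+19/400) = 2047/2500 ≈ 0.818800
step 8 [8y] bond c/1=7/80: DF=(1149689/800000 − 7/80·(0.983000+0.961800+0.951900+0.902200+0.853900+0.830700+0.818800))/(1+7/80) = 509/625 ≈ 0.814400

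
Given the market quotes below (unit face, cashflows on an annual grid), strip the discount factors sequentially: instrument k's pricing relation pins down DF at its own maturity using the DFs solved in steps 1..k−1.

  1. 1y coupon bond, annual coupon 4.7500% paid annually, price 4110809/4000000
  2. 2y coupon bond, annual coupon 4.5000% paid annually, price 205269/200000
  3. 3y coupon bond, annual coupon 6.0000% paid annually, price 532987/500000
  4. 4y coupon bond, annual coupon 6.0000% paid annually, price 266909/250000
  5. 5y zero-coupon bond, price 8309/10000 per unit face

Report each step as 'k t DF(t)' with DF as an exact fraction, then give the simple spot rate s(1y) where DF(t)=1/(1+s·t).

step 1 [1y] bond c/1=19/400: DF=(4110809/4000000 − 19/400·(0))/(1+19/400) = 9811/10000 ≈ 0.981100
step 2 [2y] bond c/1=9/200: DF=(205269/200000 − 9/200·(0.981100))/(1+9/200) = 9399/10000 ≈ 0.939900
step 3 [3y] bond c/1=3/50: DF=(532987/500000 − 3/50·(0.981100+0.939900))/(1+3/50) = 8969/10000 ≈ 0.896900
step 4 [4y] bond c/1=3/50: DF=(266909/250000 − 3/50·(0.981100+0.939900+0.896900))/(1+3/50) = 8477/10000 ≈ 0.847700
step 5 [5y] zero: DF = P = 8309/10000 ≈ 0.830900

1 1 9811/10000
2 2 9399/10000
3 3 8969/10000
4 4 8477/10000
5 5 8309/10000
s(1y) = (1/(9811/10000) − 1)/(1) = 189/9811 ≈ 1.9264%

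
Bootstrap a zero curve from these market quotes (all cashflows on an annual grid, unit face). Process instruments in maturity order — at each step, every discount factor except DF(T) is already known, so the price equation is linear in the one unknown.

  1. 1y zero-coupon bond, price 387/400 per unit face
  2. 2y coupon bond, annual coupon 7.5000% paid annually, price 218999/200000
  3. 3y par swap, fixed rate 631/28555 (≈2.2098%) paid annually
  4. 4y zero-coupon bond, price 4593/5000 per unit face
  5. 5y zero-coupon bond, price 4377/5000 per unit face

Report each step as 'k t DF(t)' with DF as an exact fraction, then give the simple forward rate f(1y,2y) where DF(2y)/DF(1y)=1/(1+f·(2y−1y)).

step 1 [1y] zero: DF = P = 387/400 ≈ 0.967500
step 2 [2y] bond c/1=3/40: DF=(218999/200000 − 3/40·(0.967500))/(1+3/40) = 9511/10000 ≈ 0.951100
step 3 [3y] swap r/1=631/28555: DF=(1 − 631/28555·(0.967500+0.951100))/(1+631/28555) = 9369/10000 ≈ 0.936900
step 4 [4y] zero: DF = P = 4593/5000 ≈ 0.918600
step 5 [5y] zero: DF = P = 4377/5000 ≈ 0.875400

1 1 387/400
2 2 9511/10000
3 3 9369/10000
4 4 4593/5000
5 5 4377/5000
f(1y,2y) = ((387/400)/(9511/10000) − 1)/(1) = 164/9511 ≈ 1.7243%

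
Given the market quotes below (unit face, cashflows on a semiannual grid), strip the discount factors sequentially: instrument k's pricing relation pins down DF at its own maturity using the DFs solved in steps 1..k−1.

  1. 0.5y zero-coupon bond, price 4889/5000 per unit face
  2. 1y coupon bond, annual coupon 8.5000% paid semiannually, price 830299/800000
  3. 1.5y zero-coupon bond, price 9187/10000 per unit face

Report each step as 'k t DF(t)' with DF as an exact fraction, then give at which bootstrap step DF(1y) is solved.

1 1/2 4889/5000
2 1 9557/10000
3 3/2 9187/10000
DF(1y) is solved at step 2

step 1 [0.5y] zero: DF = P = 4889/5000 ≈ 0.977800
step 2 [1y] bond c/2=17/400: DF=(830299/800000 − 17/400·(0.977800))/(1+17/400) = 9557/10000 ≈ 0.955700
step 3 [1.5y] zero: DF = P = 9187/10000 ≈ 0.918700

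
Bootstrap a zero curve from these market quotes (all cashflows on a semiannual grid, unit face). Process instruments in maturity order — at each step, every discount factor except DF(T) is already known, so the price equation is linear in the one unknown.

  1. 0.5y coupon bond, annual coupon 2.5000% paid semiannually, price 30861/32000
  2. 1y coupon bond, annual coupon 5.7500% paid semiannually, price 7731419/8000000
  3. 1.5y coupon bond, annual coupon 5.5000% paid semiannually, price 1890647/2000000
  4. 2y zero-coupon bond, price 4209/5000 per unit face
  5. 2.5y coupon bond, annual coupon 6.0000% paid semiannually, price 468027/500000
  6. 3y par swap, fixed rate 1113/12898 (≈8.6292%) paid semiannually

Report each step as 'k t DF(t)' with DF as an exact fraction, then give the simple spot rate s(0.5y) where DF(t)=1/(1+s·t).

1 1/2 381/400
2 1 1141/1250
3 3/2 8701/10000
4 2 4209/5000
5 5/2 4023/5000
6 3 3887/5000
s(0.5y) = (1/(381/400) − 1)/(1/2) = 38/381 ≈ 9.9738%

step 1 [0.5y] bond c/2=1/80: DF=(30861/32000 − 1/80·(0))/(1+1/80) = 381/400 ≈ 0.952500
step 2 [1y] bond c/2=23/800: DF=(7731419/8000000 − 23/800·(0.952500))/(1+23/800) = 1141/1250 ≈ 0.912800
step 3 [1.5y] bond c/2=11/400: DF=(1890647/2000000 − 11/400·(0.952500+0.912800))/(1+11/400) = 8701/10000 ≈ 0.870100
step 4 [2y] zero: DF = P = 4209/5000 ≈ 0.841800
step 5 [2.5y] bond c/2=3/100: DF=(468027/500000 − 3/100·(0.952500+0.912800+0.870100+0.841800))/(1+3/100) = 4023/5000 ≈ 0.804600
step 6 [3y] swap r/2=1113/25796: DF=(1 − 1113/25796·(0.952500+0.912800+0.870100+0.841800+0.804600))/(1+1113/25796) = 3887/5000 ≈ 0.777400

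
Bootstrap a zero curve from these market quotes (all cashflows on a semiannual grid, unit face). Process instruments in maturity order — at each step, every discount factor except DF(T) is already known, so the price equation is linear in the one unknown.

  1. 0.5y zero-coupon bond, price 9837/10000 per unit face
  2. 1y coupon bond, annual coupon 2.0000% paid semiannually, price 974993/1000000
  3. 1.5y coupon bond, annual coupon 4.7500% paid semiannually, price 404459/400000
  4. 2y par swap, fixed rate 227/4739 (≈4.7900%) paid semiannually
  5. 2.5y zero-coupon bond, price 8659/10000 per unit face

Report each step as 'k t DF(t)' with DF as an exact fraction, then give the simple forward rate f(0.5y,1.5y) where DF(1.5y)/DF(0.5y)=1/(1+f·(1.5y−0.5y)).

step 1 [0.5y] zero: DF = P = 9837/10000 ≈ 0.983700
step 2 [1y] bond c/2=1/100: DF=(974993/1000000 − 1/100·(0.983700))/(1+1/100) = 2389/2500 ≈ 0.955600
step 3 [1.5y] bond c/2=19/800: DF=(404459/400000 − 19/800·(0.983700+0.955600))/(1+19/800) = 9427/10000 ≈ 0.942700
step 4 [2y] swap r/2=227/9478: DF=(1 − 227/9478·(0.983700+0.955600+0.942700))/(1+227/9478) = 2273/2500 ≈ 0.909200
step 5 [2.5y] zero: DF = P = 8659/10000 ≈ 0.865900

1 1/2 9837/10000
2 1 2389/2500
3 3/2 9427/10000
4 2 2273/2500
5 5/2 8659/10000
f(0.5y,1.5y) = ((9837/10000)/(9427/10000) − 1)/(1) = 410/9427 ≈ 4.3492%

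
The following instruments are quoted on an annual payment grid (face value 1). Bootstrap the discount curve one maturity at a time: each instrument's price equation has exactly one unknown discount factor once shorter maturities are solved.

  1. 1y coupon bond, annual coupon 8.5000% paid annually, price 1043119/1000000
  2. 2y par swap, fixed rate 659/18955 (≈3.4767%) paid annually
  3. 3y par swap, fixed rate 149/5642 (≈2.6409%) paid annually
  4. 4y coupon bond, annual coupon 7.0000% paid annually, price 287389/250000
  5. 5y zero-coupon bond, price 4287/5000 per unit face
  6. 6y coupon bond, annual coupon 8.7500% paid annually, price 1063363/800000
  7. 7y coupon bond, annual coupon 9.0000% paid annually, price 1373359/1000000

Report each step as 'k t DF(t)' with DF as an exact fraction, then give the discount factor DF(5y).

step 1 [1y] bond c/1=17/200: DF=(1043119/1000000 − 17/200·(0))/(1+17/200) = 4807/5000 ≈ 0.961400
step 2 [2y] swap r/1=659/18955: DF=(1 − 659/18955·(0.961400))/(1+659/18955) = 9341/10000 ≈ 0.934100
step 3 [3y] swap r/1=149/5642: DF=(1 − 149/5642·(0.961400+0.934100))/(1+149/5642) = 1851/2000 ≈ 0.925500
step 4 [4y] bond c/1=7/100: DF=(287389/250000 − 7/100·(0.961400+0.934100+0.925500))/(1+7/100) = 4449/5000 ≈ 0.889800
step 5 [5y] zero: DF = P = 4287/5000 ≈ 0.857400
step 6 [6y] bond c/1=7/80: DF=(1063363/800000 − 7/80·(0.961400+0.934100+0.925500+0.889800+0.857400))/(1+7/80) = 8547/10000 ≈ 0.854700
step 7 [7y] bond c/1=9/100: DF=(1373359/1000000 − 9/100·(0.961400+0.934100+0.925500+0.889800+0.857400+0.854700))/(1+9/100) = 4061/5000 ≈ 0.812200

1 1 4807/5000
2 2 9341/10000
3 3 1851/2000
4 4 4449/5000
5 5 4287/5000
6 6 8547/10000
7 7 4061/5000
DF(5y) = 4287/5000 ≈ 0.857400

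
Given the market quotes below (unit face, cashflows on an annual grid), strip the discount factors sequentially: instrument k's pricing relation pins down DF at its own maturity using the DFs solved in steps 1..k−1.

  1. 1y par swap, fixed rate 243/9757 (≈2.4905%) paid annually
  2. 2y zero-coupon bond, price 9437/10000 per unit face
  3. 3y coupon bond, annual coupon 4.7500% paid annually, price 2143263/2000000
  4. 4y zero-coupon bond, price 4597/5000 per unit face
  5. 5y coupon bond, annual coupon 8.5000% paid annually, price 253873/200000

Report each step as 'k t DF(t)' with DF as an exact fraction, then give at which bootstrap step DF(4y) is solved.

1 1 9757/10000
2 2 9437/10000
3 3 117/125
4 4 4597/5000
5 5 4371/5000
DF(4y) is solved at step 4

step 1 [1y] swap r/1=243/9757: DF=(1 − 243/9757·(0))/(1+243/9757) = 9757/10000 ≈ 0.975700
step 2 [2y] zero: DF = P = 9437/10000 ≈ 0.943700
step 3 [3y] bond c/1=19/400: DF=(2143263/2000000 − 19/400·(0.975700+0.943700))/(1+19/400) = 117/125 ≈ 0.936000
step 4 [4y] zero: DF = P = 4597/5000 ≈ 0.919400
step 5 [5y] bond c/1=17/200: DF=(253873/200000 − 17/200·(0.975700+0.943700+0.936000+0.919400))/(1+17/200) = 4371/5000 ≈ 0.874200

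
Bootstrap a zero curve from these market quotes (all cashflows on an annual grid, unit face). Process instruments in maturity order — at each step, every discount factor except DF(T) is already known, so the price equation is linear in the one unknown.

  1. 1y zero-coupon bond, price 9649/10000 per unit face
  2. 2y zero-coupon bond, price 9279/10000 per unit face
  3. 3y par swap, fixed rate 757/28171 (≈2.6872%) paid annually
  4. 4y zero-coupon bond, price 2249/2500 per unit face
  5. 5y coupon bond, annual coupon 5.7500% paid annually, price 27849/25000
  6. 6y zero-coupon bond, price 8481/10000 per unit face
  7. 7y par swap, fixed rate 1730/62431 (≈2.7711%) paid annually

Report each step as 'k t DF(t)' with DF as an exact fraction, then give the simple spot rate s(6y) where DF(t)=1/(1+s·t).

step 1 [1y] zero: DF = P = 9649/10000 ≈ 0.964900
step 2 [2y] zero: DF = P = 9279/10000 ≈ 0.927900
step 3 [3y] swap r/1=757/28171: DF=(1 − 757/28171·(0.964900+0.927900))/(1+757/28171) = 9243/10000 ≈ 0.924300
step 4 [4y] zero: DF = P = 2249/2500 ≈ 0.899600
step 5 [5y] bond c/1=23/400: DF=(27849/25000 − 23/400·(0.964900+0.927900+0.924300+0.899600))/(1+23/400) = 8513/10000 ≈ 0.851300
step 6 [6y] zero: DF = P = 8481/10000 ≈ 0.848100
step 7 [7y] swap r/1=1730/62431: DF=(1 − 1730/62431·(0.964900+0.927900+0.924300+0.899600+0.851300+0.848100))/(1+1730/62431) = 827/1000 ≈ 0.827000

1 1 9649/10000
2 2 9279/10000
3 3 9243/10000
4 4 2249/2500
5 5 8513/10000
6 6 8481/10000
7 7 827/1000
s(6y) = (1/(8481/10000) − 1)/(6) = 1519/50886 ≈ 2.9851%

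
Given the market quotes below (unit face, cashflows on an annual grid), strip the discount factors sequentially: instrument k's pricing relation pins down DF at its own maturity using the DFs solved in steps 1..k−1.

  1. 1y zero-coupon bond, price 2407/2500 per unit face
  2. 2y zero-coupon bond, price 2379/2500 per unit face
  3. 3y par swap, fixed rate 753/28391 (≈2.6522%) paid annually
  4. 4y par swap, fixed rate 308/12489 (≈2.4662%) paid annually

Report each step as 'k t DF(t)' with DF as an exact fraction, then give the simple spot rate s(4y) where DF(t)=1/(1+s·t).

1 1 2407/2500
2 2 2379/2500
3 3 9247/10000
4 4 2269/2500
s(4y) = (1/(2269/2500) − 1)/(4) = 231/9076 ≈ 2.5452%

step 1 [1y] zero: DF = P = 2407/2500 ≈ 0.962800
step 2 [2y] zero: DF = P = 2379/2500 ≈ 0.951600
step 3 [3y] swap r/1=753/28391: DF=(1 − 753/28391·(0.962800+0.951600))/(1+753/28391) = 9247/10000 ≈ 0.924700
step 4 [4y] swap r/1=308/12489: DF=(1 − 308/12489·(0.962800+0.951600+0.924700))/(1+308/12489) = 2269/2500 ≈ 0.907600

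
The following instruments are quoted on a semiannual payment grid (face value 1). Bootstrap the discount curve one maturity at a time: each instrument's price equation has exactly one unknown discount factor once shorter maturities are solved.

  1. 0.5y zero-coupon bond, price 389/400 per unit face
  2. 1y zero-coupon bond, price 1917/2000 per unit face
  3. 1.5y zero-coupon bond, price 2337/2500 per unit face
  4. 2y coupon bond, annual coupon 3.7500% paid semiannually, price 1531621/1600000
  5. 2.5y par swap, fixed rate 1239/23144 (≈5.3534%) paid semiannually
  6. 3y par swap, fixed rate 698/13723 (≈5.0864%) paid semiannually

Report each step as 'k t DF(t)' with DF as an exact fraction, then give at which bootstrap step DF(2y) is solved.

step 1 [0.5y] zero: DF = P = 389/400 ≈ 0.972500
step 2 [1y] zero: DF = P = 1917/2000 ≈ 0.958500
step 3 [1.5y] zero: DF = P = 2337/2500 ≈ 0.934800
step 4 [2y] bond c/2=3/160: DF=(1531621/1600000 − 3/160·(0.972500+0.958500+0.934800))/(1+3/160) = 8869/10000 ≈ 0.886900
step 5 [2.5y] swap r/2=1239/46288: DF=(1 − 1239/46288·(0.972500+0.958500+0.934800+0.886900))/(1+1239/46288) = 8761/10000 ≈ 0.876100
step 6 [3y] swap r/2=349/13723: DF=(1 − 349/13723·(0.972500+0.958500+0.934800+0.886900+0.876100))/(1+349/13723) = 2151/2500 ≈ 0.860400

1 1/2 389/400
2 1 1917/2000
3 3/2 2337/2500
4 2 8869/10000
5 5/2 8761/10000
6 3 2151/2500
DF(2y) is solved at step 4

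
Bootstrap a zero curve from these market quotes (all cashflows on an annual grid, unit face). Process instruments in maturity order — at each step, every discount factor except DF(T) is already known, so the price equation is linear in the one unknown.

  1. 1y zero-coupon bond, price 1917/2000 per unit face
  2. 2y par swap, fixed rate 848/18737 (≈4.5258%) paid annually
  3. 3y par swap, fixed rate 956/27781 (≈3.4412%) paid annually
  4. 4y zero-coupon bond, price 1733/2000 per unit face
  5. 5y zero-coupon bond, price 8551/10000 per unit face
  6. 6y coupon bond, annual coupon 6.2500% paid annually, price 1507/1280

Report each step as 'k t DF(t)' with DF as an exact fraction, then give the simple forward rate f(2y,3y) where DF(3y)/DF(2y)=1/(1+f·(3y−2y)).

step 1 [1y] zero: DF = P = 1917/2000 ≈ 0.958500
step 2 [2y] swap r/1=848/18737: DF=(1 − 848/18737·(0.958500))/(1+848/18737) = 572/625 ≈ 0.915200
step 3 [3y] swap r/1=956/27781: DF=(1 − 956/27781·(0.958500+0.915200))/(1+956/27781) = 2261/2500 ≈ 0.904400
step 4 [4y] zero: DF = P = 1733/2000 ≈ 0.866500
step 5 [5y] zero: DF = P = 8551/10000 ≈ 0.855100
step 6 [6y] bond c/1=1/16: DF=(1507/1280 − 1/16·(0.958500+0.915200+0.904400+0.866500+0.855100))/(1+1/16) = 4217/5000 ≈ 0.843400

1 1 1917/2000
2 2 572/625
3 3 2261/2500
4 4 1733/2000
5 5 8551/10000
6 6 4217/5000
f(2y,3y) = ((572/625)/(2261/2500) − 1)/(1) = 27/2261 ≈ 1.1942%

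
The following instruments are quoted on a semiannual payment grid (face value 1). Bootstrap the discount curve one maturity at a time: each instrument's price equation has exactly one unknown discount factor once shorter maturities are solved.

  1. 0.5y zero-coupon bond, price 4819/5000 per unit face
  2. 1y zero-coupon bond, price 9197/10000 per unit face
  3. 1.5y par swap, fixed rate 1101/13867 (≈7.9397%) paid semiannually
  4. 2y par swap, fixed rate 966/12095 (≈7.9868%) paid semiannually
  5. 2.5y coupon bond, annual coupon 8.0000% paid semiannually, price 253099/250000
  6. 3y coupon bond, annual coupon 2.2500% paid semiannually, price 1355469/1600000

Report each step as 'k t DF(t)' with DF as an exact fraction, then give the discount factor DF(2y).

1 1/2 4819/5000
2 1 9197/10000
3 3/2 8899/10000
4 2 8551/10000
5 5/2 8339/10000
6 3 7881/10000
DF(2y) = 8551/10000 ≈ 0.855100

step 1 [0.5y] zero: DF = P = 4819/5000 ≈ 0.963800
step 2 [1y] zero: DF = P = 9197/10000 ≈ 0.919700
step 3 [1.5y] swap r/2=1101/27734: DF=(1 − 1101/27734·(0.963800+0.919700))/(1+1101/27734) = 8899/10000 ≈ 0.889900
step 4 [2y] swap r/2=483/12095: DF=(1 − 483/12095·(0.963800+0.919700+0.889900))/(1+483/12095) = 8551/10000 ≈ 0.855100
step 5 [2.5y] bond c/2=1/25: DF=(253099/250000 − 1/25·(0.963800+0.919700+0.889900+0.855100))/(1+1/25) = 8339/10000 ≈ 0.833900
step 6 [3y] bond c/2=9/800: DF=(1355469/1600000 − 9/800·(0.963800+0.919700+0.889900+0.855100+0.833900))/(1+9/800) = 7881/10000 ≈ 0.788100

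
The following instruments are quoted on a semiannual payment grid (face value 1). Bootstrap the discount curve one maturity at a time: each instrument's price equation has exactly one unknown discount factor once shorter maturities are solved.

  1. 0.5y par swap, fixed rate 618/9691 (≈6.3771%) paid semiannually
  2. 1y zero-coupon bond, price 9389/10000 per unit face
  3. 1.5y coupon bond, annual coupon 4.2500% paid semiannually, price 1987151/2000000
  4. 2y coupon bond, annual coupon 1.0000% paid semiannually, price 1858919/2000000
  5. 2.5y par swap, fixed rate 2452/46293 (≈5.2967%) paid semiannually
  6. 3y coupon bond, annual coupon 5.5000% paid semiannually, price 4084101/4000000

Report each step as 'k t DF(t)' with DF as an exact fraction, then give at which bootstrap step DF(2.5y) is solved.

1 1/2 9691/10000
2 1 9389/10000
3 3/2 2333/2500
4 2 9107/10000
5 5/2 4387/5000
6 3 4349/5000
DF(2.5y) is solved at step 5

step 1 [0.5y] swap r/2=309/9691: DF=(1 − 309/9691·(0))/(1+309/9691) = 9691/10000 ≈ 0.969100
step 2 [1y] zero: DF = P = 9389/10000 ≈ 0.938900
step 3 [1.5y] bond c/2=17/800: DF=(1987151/2000000 − 17/800·(0.969100+0.938900))/(1+17/800) = 2333/2500 ≈ 0.933200
step 4 [2y] bond c/2=1/200: DF=(1858919/2000000 − 1/200·(0.969100+0.938900+0.933200))/(1+1/200) = 9107/10000 ≈ 0.910700
step 5 [2.5y] swap r/2=1226/46293: DF=(1 − 1226/46293·(0.969100+0.938900+0.933200+0.910700))/(1+1226/46293) = 4387/5000 ≈ 0.877400
step 6 [3y] bond c/2=11/400: DF=(4084101/4000000 − 11/400·(0.969100+0.938900+0.933200+0.910700+0.877400))/(1+11/400) = 4349/5000 ≈ 0.869800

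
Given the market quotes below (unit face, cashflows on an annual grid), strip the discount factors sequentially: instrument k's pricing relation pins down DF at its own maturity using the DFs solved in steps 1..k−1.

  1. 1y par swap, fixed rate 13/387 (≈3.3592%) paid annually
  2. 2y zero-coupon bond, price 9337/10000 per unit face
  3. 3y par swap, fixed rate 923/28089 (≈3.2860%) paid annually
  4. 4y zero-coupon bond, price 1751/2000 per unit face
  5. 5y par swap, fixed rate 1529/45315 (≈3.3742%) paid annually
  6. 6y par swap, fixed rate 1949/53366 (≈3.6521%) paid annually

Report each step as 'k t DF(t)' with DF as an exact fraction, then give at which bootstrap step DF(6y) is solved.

step 1 [1y] swap r/1=13/387: DF=(1 − 13/387·(0))/(1+13/387) = 387/400 ≈ 0.967500
step 2 [2y] zero: DF = P = 9337/10000 ≈ 0.933700
step 3 [3y] swap r/1=923/28089: DF=(1 − 923/28089·(0.967500+0.933700))/(1+923/28089) = 9077/10000 ≈ 0.907700
step 4 [4y] zero: DF = P = 1751/2000 ≈ 0.875500
step 5 [5y] swap r/1=1529/45315: DF=(1 − 1529/45315·(0.967500+0.933700+0.907700+0.875500))/(1+1529/45315) = 8471/10000 ≈ 0.847100
step 6 [6y] swap r/1=1949/53366: DF=(1 − 1949/53366·(0.967500+0.933700+0.907700+0.875500+0.847100))/(1+1949/53366) = 8051/10000 ≈ 0.805100

1 1 387/400
2 2 9337/10000
3 3 9077/10000
4 4 1751/2000
5 5 8471/10000
6 6 8051/10000
DF(6y) is solved at step 6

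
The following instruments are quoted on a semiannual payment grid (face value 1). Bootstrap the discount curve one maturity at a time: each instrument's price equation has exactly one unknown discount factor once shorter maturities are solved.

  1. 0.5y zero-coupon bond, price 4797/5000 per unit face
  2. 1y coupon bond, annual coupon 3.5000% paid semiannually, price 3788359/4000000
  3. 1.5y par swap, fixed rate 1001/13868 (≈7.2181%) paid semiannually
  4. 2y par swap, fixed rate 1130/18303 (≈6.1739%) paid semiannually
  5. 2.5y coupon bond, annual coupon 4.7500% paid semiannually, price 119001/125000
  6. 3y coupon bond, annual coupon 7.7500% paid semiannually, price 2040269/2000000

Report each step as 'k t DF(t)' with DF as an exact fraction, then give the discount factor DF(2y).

step 1 [0.5y] zero: DF = P = 4797/5000 ≈ 0.959400
step 2 [1y] bond c/2=7/400: DF=(3788359/4000000 − 7/400·(0.959400))/(1+7/400) = 9143/10000 ≈ 0.914300
step 3 [1.5y] swap r/2=1001/27736: DF=(1 − 1001/27736·(0.959400+0.914300))/(1+1001/27736) = 8999/10000 ≈ 0.899900
step 4 [2y] swap r/2=565/18303: DF=(1 − 565/18303·(0.959400+0.914300+0.899900))/(1+565/18303) = 887/1000 ≈ 0.887000
step 5 [2.5y] bond c/2=19/800: DF=(119001/125000 − 19/800·(0.959400+0.914300+0.899900+0.887000))/(1+19/800) = 169/200 ≈ 0.845000
step 6 [3y] bond c/2=31/800: DF=(2040269/2000000 − 31/800·(0.959400+0.914300+0.899900+0.887000+0.845000))/(1+31/800) = 407/500 ≈ 0.814000

1 1/2 4797/5000
2 1 9143/10000
3 3/2 8999/10000
4 2 887/1000
5 5/2 169/200
6 3 407/500
DF(2y) = 887/1000 ≈ 0.887000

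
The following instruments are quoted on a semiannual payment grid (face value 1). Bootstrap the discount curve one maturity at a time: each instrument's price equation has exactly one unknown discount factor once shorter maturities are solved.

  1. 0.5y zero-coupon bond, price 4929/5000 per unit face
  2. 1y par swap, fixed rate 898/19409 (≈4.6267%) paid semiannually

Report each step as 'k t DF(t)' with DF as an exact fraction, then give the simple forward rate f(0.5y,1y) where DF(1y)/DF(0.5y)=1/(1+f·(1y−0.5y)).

step 1 [0.5y] zero: DF = P = 4929/5000 ≈ 0.985800
step 2 [1y] swap r/2=449/19409: DF=(1 − 449/19409·(0.985800))/(1+449/19409) = 9551/10000 ≈ 0.955100

1 1/2 4929/5000
2 1 9551/10000
f(0.5y,1y) = ((4929/5000)/(9551/10000) − 1)/(1/2) = 614/9551 ≈ 6.4286%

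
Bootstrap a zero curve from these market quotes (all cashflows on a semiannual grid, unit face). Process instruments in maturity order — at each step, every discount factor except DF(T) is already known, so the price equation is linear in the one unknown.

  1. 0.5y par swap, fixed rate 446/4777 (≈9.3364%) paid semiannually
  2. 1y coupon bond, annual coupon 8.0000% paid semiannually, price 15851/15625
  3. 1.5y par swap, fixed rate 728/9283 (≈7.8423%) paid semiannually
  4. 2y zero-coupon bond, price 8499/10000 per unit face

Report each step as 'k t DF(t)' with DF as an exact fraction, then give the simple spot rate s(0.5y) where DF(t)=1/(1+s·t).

step 1 [0.5y] swap r/2=223/4777: DF=(1 − 223/4777·(0))/(1+223/4777) = 4777/5000 ≈ 0.955400
step 2 [1y] bond c/2=1/25: DF=(15851/15625 − 1/25·(0.955400))/(1+1/25) = 9387/10000 ≈ 0.938700
step 3 [1.5y] swap r/2=364/9283: DF=(1 − 364/9283·(0.955400+0.938700))/(1+364/9283) = 2227/2500 ≈ 0.890800
step 4 [2y] zero: DF = P = 8499/10000 ≈ 0.849900

1 1/2 4777/5000
2 1 9387/10000
3 3/2 2227/2500
4 2 8499/10000
s(0.5y) = (1/(4777/5000) − 1)/(1/2) = 446/4777 ≈ 9.3364%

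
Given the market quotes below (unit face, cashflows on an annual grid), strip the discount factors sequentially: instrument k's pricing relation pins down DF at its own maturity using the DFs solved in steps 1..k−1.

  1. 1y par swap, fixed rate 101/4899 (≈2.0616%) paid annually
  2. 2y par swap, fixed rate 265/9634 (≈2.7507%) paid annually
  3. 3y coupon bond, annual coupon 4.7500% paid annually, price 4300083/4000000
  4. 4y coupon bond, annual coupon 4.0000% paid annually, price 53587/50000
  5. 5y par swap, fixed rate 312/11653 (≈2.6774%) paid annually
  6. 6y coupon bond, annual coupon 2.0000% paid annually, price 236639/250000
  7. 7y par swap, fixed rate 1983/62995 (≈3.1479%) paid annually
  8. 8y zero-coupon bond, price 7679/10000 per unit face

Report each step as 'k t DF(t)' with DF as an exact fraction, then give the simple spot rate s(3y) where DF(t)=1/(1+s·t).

step 1 [1y] swap r/1=101/4899: DF=(1 − 101/4899·(0))/(1+101/4899) = 4899/5000 ≈ 0.979800
step 2 [2y] swap r/1=265/9634: DF=(1 − 265/9634·(0.979800))/(1+265/9634) = 947/1000 ≈ 0.947000
step 3 [3y] bond c/1=19/400: DF=(4300083/4000000 − 19/400·(0.979800+0.947000))/(1+19/400) = 9389/10000 ≈ 0.938900
step 4 [4y] bond c/1=1/25: DF=(53587/50000 − 1/25·(0.979800+0.947000+0.938900))/(1+1/25) = 9203/10000 ≈ 0.920300
step 5 [5y] swap r/1=312/11653: DF=(1 − 312/11653·(0.979800+0.947000+0.938900+0.920300))/(1+312/11653) = 547/625 ≈ 0.875200
step 6 [6y] bond c/1=1/50: DF=(236639/250000 − 1/50·(0.979800+0.947000+0.938900+0.920300+0.875200))/(1+1/50) = 4183/5000 ≈ 0.836600
step 7 [7y] swap r/1=1983/62995: DF=(1 − 1983/62995·(0.979800+0.947000+0.938900+0.920300+0.875200+0.836600))/(1+1983/62995) = 8017/10000 ≈ 0.801700
step 8 [8y] zero: DF = P = 7679/10000 ≈ 0.767900

1 1 4899/5000
2 2 947/1000
3 3 9389/10000
4 4 9203/10000
5 5 547/625
6 6 4183/5000
7 7 8017/10000
8 8 7679/10000
s(3y) = (1/(9389/10000) − 1)/(3) = 611/28167 ≈ 2.1692%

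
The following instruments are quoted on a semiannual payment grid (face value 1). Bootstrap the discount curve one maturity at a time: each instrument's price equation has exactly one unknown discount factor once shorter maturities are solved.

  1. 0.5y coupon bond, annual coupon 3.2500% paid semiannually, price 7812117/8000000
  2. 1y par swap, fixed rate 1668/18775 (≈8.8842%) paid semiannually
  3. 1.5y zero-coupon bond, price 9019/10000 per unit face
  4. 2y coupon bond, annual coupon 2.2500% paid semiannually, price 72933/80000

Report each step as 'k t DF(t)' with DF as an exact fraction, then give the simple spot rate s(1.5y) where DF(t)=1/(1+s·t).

1 1/2 9609/10000
2 1 4583/5000
3 3/2 9019/10000
4 2 4353/5000
s(1.5y) = (1/(9019/10000) − 1)/(3/2) = 654/9019 ≈ 7.2514%

step 1 [0.5y] bond c/2=13/800: DF=(7812117/8000000 − 13/800·(0))/(1+13/800) = 9609/10000 ≈ 0.960900
step 2 [1y] swap r/2=834/18775: DF=(1 − 834/18775·(0.960900))/(1+834/18775) = 4583/5000 ≈ 0.916600
step 3 [1.5y] zero: DF = P = 9019/10000 ≈ 0.901900
step 4 [2y] bond c/2=9/800: DF=(72933/80000 − 9/800·(0.960900+0.916600+0.901900))/(1+9/800) = 4353/5000 ≈ 0.870600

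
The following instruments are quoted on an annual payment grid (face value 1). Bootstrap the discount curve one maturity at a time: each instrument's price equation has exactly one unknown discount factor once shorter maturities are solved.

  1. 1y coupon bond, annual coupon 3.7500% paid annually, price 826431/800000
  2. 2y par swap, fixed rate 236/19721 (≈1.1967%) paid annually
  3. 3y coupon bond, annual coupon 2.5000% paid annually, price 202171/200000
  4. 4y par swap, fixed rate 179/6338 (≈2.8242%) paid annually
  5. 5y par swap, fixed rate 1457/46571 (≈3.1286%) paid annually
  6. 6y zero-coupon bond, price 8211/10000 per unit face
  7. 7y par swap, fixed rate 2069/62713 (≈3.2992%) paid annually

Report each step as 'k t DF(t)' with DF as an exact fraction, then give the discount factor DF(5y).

step 1 [1y] bond c/1=3/80: DF=(826431/800000 − 3/80·(0))/(1+3/80) = 9957/10000 ≈ 0.995700
step 2 [2y] swap r/1=236/19721: DF=(1 − 236/19721·(0.995700))/(1+236/19721) = 2441/2500 ≈ 0.976400
step 3 [3y] bond c/1=1/40: DF=(202171/200000 − 1/40·(0.995700+0.976400))/(1+1/40) = 9381/10000 ≈ 0.938100
step 4 [4y] swap r/1=179/6338: DF=(1 − 179/6338·(0.995700+0.976400+0.938100))/(1+179/6338) = 4463/5000 ≈ 0.892600
step 5 [5y] swap r/1=1457/46571: DF=(1 − 1457/46571·(0.995700+0.976400+0.938100+0.892600))/(1+1457/46571) = 8543/10000 ≈ 0.854300
step 6 [6y] zero: DF = P = 8211/10000 ≈ 0.821100
step 7 [7y] swap r/1=2069/62713: DF=(1 − 2069/62713·(0.995700+0.976400+0.938100+0.892600+0.854300+0.821100))/(1+2069/62713) = 7931/10000 ≈ 0.793100

1 1 9957/10000
2 2 2441/2500
3 3 9381/10000
4 4 4463/5000
5 5 8543/10000
6 6 8211/10000
7 7 7931/10000
DF(5y) = 8543/10000 ≈ 0.854300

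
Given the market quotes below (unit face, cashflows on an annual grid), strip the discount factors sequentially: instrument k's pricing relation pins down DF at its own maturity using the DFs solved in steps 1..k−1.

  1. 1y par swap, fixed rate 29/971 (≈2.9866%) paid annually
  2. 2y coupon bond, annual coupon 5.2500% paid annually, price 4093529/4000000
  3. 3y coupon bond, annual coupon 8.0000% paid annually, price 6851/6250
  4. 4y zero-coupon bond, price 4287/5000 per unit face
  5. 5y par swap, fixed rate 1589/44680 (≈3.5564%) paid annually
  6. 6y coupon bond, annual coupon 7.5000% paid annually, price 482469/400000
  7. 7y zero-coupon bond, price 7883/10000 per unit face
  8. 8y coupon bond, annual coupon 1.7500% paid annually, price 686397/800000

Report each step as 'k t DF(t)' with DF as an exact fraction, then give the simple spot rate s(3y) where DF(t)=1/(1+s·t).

step 1 [1y] swap r/1=29/971: DF=(1 − 29/971·(0))/(1+29/971) = 971/1000 ≈ 0.971000
step 2 [2y] bond c/1=21/400: DF=(4093529/4000000 − 21/400·(0.971000))/(1+21/400) = 9239/10000 ≈ 0.923900
step 3 [3y] bond c/1=2/25: DF=(6851/6250 − 2/25·(0.971000+0.923900))/(1+2/25) = 4373/5000 ≈ 0.874600
step 4 [4y] zero: DF = P = 4287/5000 ≈ 0.857400
step 5 [5y] swap r/1=1589/44680: DF=(1 − 1589/44680·(0.971000+0.923900+0.874600+0.857400))/(1+1589/44680) = 8411/10000 ≈ 0.841100
step 6 [6y] bond c/1=3/40: DF=(482469/400000 − 3/40·(0.971000+0.923900+0.874600+0.857400+0.841100))/(1+3/40) = 8103/10000 ≈ 0.810300
step 7 [7y] zero: DF = P = 7883/10000 ≈ 0.788300
step 8 [8y] bond c/1=7/400: DF=(686397/800000 − 7/400·(0.971000+0.923900+0.874600+0.857400+0.841100+0.810300+0.788300))/(1+7/400) = 7389/10000 ≈ 0.738900

1 1 971/1000
2 2 9239/10000
3 3 4373/5000
4 4 4287/5000
5 5 8411/10000
6 6 8103/10000
7 7 7883/10000
8 8 7389/10000
s(3y) = (1/(4373/5000) − 1)/(3) = 209/4373 ≈ 4.7793%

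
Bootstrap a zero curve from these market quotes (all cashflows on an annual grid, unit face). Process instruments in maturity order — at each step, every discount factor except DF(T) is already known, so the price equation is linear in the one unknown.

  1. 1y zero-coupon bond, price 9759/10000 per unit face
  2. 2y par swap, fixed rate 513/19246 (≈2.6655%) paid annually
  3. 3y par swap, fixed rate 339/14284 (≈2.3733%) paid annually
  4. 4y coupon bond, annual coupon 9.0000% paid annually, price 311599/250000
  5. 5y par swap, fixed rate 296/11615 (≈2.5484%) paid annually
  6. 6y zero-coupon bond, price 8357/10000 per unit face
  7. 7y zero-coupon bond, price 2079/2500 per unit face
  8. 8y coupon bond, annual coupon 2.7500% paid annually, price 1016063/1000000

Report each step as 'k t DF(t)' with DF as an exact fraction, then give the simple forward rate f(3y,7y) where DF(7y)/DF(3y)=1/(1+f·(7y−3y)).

step 1 [1y] zero: DF = P = 9759/10000 ≈ 0.975900
step 2 [2y] swap r/1=513/19246: DF=(1 − 513/19246·(0.975900))/(1+513/19246) = 9487/10000 ≈ 0.948700
step 3 [3y] swap r/1=339/14284: DF=(1 − 339/14284·(0.975900+0.948700))/(1+339/14284) = 4661/5000 ≈ 0.932200
step 4 [4y] bond c/1=9/100: DF=(311599/250000 − 9/100·(0.975900+0.948700+0.932200))/(1+9/100) = 2269/2500 ≈ 0.907600
step 5 [5y] swap r/1=296/11615: DF=(1 − 296/11615·(0.975900+0.948700+0.932200+0.907600))/(1+296/11615) = 551/625 ≈ 0.881600
step 6 [6y] zero: DF = P = 8357/10000 ≈ 0.835700
step 7 [7y] zero: DF = P = 2079/2500 ≈ 0.831600
step 8 [8y] bond c/1=11/400: DF=(1016063/1000000 − 11/400·(0.975900+0.948700+0.932200+0.907600+0.881600+0.835700+0.831600))/(1+11/400) = 8199/10000 ≈ 0.819900

1 1 9759/10000
2 2 9487/10000
3 3 4661/5000
4 4 2269/2500
5 5 551/625
6 6 8357/10000
7 7 2079/2500
8 8 8199/10000
f(3y,7y) = ((4661/5000)/(2079/2500) − 1)/(4) = 503/16632 ≈ 3.0243%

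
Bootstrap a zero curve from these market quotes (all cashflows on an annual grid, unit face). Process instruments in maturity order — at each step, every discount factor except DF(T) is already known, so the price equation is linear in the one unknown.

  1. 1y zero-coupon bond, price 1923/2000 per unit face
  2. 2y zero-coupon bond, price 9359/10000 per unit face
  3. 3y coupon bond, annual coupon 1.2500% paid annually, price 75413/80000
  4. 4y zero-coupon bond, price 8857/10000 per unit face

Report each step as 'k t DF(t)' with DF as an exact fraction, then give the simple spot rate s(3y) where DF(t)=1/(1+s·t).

step 1 [1y] zero: DF = P = 1923/2000 ≈ 0.961500
step 2 [2y] zero: DF = P = 9359/10000 ≈ 0.935900
step 3 [3y] bond c/1=1/80: DF=(75413/80000 − 1/80·(0.961500+0.935900))/(1+1/80) = 2269/2500 ≈ 0.907600
step 4 [4y] zero: DF = P = 8857/10000 ≈ 0.885700

1 1 1923/2000
2 2 9359/10000
3 3 2269/2500
4 4 8857/10000
s(3y) = (1/(2269/2500) − 1)/(3) = 77/2269 ≈ 3.3936%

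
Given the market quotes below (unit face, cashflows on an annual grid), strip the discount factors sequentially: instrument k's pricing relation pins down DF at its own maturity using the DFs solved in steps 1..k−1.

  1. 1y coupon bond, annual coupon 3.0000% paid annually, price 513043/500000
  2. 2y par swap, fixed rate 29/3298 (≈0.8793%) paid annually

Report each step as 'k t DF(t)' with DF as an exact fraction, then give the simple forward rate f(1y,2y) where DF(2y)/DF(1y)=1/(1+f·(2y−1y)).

1 1 4981/5000
2 2 4913/5000
f(1y,2y) = ((4981/5000)/(4913/5000) − 1)/(1) = 4/289 ≈ 1.3841%

step 1 [1y] bond c/1=3/100: DF=(513043/500000 − 3/100·(0))/(1+3/100) = 4981/5000 ≈ 0.996200
step 2 [2y] swap r/1=29/3298: DF=(1 − 29/3298·(0.996200))/(1+29/3298) = 4913/5000 ≈ 0.982600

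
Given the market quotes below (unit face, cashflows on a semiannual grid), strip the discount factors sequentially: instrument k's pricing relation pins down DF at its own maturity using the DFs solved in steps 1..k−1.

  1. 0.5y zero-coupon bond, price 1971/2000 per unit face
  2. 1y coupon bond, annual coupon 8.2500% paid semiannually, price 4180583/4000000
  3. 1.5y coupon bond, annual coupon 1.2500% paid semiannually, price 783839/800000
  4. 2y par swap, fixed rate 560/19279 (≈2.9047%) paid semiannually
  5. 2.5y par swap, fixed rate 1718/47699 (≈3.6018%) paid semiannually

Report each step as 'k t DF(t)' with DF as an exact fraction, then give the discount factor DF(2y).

1 1/2 1971/2000
2 1 9647/10000
3 3/2 601/625
4 2 118/125
5 5/2 9141/10000
DF(2y) = 118/125 ≈ 0.944000

step 1 [0.5y] zero: DF = P = 1971/2000 ≈ 0.985500
step 2 [1y] bond c/2=33/800: DF=(4180583/4000000 − 33/800·(0.985500))/(1+33/800) = 9647/10000 ≈ 0.964700
step 3 [1.5y] bond c/2=1/160: DF=(783839/800000 − 1/160·(0.985500+0.964700))/(1+1/160) = 601/625 ≈ 0.961600
step 4 [2y] swap r/2=280/19279: DF=(1 − 280/19279·(0.985500+0.964700+0.961600))/(1+280/19279) = 118/125 ≈ 0.944000
step 5 [2.5y] swap r/2=859/47699: DF=(1 − 859/47699·(0.985500+0.964700+0.961600+0.944000))/(1+859/47699) = 9141/10000 ≈ 0.914100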